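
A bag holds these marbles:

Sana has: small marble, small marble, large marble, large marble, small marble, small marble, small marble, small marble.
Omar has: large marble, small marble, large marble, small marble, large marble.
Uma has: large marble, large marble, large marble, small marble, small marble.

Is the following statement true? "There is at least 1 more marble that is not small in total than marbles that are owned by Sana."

marbles that are not small: 8.
marbles owned by Sana: 8.
The claim requires 8 − 8 = 0 ≥ 1, which does not hold.

False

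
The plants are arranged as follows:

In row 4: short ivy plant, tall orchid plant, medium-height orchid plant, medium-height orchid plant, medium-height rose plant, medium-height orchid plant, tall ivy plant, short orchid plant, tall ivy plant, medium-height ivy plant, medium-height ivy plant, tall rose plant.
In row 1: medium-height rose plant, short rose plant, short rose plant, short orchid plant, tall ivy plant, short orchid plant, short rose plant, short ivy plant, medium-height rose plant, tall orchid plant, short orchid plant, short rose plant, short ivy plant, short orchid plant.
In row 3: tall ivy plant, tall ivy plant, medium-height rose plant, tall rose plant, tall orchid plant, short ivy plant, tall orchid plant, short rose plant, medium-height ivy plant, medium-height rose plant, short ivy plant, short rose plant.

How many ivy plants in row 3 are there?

5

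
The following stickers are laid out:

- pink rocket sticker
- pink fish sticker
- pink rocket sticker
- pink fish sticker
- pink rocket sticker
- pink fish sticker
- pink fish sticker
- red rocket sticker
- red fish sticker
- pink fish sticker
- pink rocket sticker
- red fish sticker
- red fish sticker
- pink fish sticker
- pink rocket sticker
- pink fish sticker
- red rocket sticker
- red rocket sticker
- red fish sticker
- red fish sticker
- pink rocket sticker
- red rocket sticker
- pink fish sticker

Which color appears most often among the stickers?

pink

Counts by color: pink 14, red 9.
The maximum is 14, held uniquely by pink.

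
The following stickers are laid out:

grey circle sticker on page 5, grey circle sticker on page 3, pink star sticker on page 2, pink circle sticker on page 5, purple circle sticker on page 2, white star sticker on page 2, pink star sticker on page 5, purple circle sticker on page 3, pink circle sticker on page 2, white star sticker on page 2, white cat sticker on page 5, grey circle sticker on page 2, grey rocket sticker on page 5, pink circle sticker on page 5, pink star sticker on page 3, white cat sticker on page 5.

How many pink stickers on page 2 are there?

2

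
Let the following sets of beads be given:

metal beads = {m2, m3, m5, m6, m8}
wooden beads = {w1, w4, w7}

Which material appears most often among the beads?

metal

Counts by material: metal 5, wooden 3.
The maximum is 5, held uniquely by metal.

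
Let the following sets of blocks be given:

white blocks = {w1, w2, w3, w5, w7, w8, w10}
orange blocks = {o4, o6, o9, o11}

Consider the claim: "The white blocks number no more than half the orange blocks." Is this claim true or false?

False

|white blocks| = 7.
|orange blocks| = 4.
The claim requires 2 × 7 = 14 ≤ 4, which does not hold.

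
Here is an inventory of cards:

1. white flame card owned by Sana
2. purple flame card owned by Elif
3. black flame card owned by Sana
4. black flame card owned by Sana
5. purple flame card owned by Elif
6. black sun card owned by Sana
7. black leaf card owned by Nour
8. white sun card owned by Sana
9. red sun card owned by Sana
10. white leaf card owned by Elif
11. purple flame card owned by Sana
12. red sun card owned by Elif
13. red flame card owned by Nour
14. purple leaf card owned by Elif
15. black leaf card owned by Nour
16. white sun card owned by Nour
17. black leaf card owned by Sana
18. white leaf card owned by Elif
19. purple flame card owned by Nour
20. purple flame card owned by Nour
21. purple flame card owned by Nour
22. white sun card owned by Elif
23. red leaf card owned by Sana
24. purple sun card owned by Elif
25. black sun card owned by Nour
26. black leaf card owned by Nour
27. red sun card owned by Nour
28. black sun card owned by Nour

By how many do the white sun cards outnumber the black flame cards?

1

white sun cards: 3.
black flame cards: 2.
3 − 2 = 1.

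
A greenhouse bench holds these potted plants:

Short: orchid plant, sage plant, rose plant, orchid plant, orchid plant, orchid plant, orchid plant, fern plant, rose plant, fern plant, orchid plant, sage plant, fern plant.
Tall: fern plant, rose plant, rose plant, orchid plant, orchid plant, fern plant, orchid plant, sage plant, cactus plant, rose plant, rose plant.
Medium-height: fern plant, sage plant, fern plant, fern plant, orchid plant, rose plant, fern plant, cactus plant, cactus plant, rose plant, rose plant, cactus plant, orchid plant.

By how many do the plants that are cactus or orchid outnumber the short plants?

2

plants that are cactus or orchid: 15.
short plants: 13.
15 − 13 = 2.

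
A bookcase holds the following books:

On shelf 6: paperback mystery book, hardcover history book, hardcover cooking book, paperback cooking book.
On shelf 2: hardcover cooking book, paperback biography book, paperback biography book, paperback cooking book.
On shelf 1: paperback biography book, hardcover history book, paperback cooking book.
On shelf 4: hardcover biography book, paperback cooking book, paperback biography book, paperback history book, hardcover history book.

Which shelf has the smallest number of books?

Counts by shelf: shelf 4→5, shelf 6→4, shelf 2→4, shelf 1→3.
The minimum is 3, held uniquely by shelf 1.

shelf 1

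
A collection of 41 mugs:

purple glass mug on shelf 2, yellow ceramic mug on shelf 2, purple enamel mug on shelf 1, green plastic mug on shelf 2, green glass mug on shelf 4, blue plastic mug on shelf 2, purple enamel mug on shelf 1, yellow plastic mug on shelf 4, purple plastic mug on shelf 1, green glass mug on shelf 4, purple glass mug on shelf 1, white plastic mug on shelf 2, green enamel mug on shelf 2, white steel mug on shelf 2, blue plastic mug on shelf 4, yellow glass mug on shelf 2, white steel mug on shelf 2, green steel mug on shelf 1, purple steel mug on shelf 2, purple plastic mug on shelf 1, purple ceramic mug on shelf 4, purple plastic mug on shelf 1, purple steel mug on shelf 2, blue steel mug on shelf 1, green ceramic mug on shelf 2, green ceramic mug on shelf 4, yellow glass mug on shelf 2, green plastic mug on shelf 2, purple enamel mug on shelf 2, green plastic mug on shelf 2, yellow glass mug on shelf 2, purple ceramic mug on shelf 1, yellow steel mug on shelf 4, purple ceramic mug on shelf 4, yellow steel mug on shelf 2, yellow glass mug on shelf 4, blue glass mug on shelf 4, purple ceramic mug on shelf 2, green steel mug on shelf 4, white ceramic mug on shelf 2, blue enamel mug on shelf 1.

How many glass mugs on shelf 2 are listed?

4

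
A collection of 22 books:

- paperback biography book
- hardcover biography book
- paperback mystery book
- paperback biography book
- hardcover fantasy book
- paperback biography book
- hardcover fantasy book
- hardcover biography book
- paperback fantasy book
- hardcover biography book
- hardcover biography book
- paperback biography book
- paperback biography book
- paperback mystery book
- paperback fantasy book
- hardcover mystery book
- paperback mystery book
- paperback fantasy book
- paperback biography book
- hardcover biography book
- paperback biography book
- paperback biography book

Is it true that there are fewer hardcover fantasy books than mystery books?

True

|hardcover fantasy books| = 2.
|mystery books| = 4.
The claim requires 2 < 4, which holds.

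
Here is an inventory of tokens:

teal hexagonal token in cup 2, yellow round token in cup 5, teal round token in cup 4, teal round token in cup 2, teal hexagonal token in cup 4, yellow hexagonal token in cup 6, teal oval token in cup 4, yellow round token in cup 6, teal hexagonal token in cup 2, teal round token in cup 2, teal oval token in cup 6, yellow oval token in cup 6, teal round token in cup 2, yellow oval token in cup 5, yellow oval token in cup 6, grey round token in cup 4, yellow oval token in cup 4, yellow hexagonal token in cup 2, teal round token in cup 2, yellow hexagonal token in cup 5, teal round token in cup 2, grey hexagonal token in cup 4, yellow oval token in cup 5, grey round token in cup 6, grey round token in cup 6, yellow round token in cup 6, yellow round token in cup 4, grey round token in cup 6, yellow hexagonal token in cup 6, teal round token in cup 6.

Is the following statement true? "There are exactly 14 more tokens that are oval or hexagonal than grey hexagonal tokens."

There are 15 tokens that are oval or hexagonal.
There is 1 grey hexagonal token.
The claim requires 15 − 1 (= 14) to equal 14, which holds.

True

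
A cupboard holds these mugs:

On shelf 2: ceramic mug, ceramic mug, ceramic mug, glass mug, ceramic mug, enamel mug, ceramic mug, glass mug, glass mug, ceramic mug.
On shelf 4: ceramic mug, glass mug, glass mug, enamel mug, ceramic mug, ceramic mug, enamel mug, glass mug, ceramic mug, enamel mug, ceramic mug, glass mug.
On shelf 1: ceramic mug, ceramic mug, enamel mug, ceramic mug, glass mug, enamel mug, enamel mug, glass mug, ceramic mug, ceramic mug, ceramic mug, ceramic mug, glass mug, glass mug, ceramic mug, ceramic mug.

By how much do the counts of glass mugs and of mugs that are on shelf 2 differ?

glass mugs: 11. mugs on shelf 2: 10.
|11 − 10| = 11 − 10 = 1.

1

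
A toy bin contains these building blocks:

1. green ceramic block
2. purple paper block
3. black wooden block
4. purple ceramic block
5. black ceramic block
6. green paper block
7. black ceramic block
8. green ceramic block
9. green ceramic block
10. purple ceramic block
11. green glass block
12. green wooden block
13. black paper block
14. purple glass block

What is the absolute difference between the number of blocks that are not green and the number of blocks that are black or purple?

0

blocks that are not green: 8. blocks that are black or purple: 8.
|8 − 8| = 8 − 8 = 0.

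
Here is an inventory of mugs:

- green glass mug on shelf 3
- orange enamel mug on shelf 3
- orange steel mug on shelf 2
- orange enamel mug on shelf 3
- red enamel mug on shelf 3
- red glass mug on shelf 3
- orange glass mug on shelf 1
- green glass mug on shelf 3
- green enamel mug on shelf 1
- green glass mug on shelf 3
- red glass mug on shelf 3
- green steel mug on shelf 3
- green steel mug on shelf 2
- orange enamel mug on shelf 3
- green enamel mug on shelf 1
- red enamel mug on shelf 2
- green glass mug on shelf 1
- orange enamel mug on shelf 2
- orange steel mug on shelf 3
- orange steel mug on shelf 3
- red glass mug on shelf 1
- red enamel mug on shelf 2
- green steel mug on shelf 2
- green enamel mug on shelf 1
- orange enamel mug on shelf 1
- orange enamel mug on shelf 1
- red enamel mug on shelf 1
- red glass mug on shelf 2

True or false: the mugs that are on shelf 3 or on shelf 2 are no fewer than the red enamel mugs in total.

|mugs on shelf 3 or on shelf 2| = 19.
|red enamel mugs| = 4.
The claim requires 19 ≥ 4, which holds.

True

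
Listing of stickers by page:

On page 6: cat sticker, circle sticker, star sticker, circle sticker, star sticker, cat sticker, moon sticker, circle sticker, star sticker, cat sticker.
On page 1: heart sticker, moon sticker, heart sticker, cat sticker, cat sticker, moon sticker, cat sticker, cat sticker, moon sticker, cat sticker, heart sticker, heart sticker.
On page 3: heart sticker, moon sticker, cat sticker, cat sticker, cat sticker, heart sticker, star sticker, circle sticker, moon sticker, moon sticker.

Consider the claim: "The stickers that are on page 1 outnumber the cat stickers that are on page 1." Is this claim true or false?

True

|stickers on page 1| = 12.
|cat stickers on page 1| = 5.
The claim requires 12 > 5, which holds.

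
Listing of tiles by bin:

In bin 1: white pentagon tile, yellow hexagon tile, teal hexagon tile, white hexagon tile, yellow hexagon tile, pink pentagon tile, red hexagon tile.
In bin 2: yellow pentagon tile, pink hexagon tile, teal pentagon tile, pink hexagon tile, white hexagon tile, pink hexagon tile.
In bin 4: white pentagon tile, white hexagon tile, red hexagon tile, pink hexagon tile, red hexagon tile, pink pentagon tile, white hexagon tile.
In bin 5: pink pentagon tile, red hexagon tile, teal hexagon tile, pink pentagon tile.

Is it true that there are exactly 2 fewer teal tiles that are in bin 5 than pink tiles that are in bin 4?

False

|teal tiles in bin 5| = 1.
|pink tiles in bin 4| = 2.
The claim requires 2 − 1 (= 1) to equal 2, which does not hold.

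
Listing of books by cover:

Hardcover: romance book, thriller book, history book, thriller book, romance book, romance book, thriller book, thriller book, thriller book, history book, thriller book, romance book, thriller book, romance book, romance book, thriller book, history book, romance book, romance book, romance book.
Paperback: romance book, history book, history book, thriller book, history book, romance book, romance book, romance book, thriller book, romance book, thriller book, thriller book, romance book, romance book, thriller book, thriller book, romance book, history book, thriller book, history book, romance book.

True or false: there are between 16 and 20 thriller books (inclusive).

|thriller books| = 15.
The claim requires 16 ≤ 15 ≤ 20, which does not hold.

False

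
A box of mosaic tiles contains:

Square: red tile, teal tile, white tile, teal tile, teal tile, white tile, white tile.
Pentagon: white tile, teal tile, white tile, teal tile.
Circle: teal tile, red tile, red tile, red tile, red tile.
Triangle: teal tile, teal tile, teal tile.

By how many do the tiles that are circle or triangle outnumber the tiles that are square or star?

1

tiles that are circle or triangle: 8.
tiles that are square or star: 7.
8 − 7 = 1.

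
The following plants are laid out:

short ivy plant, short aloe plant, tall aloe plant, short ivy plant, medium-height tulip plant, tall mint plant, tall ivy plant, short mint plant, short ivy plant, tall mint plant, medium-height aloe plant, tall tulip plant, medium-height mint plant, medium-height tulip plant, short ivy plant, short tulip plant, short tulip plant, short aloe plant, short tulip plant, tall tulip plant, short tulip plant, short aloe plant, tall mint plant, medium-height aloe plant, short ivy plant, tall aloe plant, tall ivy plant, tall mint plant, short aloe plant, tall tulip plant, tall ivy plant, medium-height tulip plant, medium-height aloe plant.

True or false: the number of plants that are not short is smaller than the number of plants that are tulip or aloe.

plants that are not short: 19.
plants that are tulip or aloe: 19.
The claim requires 19 < 19, which does not hold.

False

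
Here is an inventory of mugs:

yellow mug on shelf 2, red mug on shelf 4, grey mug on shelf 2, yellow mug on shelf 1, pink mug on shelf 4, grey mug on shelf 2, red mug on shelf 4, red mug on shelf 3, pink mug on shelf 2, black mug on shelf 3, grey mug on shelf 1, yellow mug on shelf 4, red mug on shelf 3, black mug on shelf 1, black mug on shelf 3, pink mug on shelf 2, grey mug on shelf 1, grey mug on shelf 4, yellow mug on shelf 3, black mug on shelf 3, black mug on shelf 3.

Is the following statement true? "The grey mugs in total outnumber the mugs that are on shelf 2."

There are 5 grey mugs.
There are 5 mugs on shelf 2.
The claim requires 5 > 5, which does not hold.

False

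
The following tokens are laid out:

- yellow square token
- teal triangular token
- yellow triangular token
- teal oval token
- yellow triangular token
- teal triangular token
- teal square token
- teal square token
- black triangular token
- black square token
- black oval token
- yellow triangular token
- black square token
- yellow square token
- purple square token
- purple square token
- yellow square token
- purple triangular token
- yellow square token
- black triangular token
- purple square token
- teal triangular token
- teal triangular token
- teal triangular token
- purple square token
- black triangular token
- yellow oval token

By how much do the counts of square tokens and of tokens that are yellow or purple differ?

1

square tokens: 12. tokens that are yellow or purple: 13.
|12 − 13| = 13 − 12 = 1.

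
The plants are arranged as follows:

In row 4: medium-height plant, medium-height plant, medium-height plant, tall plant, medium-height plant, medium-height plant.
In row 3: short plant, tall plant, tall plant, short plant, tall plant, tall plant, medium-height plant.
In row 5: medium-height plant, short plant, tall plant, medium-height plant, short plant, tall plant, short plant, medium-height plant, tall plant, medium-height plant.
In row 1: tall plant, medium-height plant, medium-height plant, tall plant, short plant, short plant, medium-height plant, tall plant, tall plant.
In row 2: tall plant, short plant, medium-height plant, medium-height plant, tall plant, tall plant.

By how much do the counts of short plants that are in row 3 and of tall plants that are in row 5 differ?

1

short plants in row 3: 2. tall plants in row 5: 3.
|2 − 3| = 3 − 2 = 1.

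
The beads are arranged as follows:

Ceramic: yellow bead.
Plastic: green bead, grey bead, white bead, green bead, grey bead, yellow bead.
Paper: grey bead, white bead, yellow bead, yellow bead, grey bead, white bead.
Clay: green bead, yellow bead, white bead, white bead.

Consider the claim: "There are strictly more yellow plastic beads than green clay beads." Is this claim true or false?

|yellow plastic beads| = 1.
|green clay beads| = 1.
The claim requires 1 > 1, which does not hold.

False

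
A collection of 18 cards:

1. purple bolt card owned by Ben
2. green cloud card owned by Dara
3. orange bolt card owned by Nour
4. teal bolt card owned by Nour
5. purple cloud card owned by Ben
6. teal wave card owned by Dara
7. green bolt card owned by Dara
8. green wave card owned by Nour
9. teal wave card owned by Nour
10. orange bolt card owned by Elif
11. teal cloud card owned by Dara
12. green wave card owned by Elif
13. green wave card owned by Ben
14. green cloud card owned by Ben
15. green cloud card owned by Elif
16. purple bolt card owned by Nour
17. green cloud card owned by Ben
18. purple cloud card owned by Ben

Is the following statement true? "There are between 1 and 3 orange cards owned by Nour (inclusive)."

Count of orange cards owned by Nour: 1.
The claim requires 1 ≤ 1 ≤ 3, which holds.

True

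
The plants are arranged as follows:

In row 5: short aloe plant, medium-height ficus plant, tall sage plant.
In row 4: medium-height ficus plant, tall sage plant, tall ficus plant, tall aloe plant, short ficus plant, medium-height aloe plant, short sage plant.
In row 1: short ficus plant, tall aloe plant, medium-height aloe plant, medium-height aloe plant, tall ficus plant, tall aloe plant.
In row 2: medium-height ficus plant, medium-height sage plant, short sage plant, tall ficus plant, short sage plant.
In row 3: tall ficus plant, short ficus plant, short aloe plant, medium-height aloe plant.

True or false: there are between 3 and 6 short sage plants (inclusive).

True

|short sage plants| = 3.
The claim requires 3 ≤ 3 ≤ 6, which holds.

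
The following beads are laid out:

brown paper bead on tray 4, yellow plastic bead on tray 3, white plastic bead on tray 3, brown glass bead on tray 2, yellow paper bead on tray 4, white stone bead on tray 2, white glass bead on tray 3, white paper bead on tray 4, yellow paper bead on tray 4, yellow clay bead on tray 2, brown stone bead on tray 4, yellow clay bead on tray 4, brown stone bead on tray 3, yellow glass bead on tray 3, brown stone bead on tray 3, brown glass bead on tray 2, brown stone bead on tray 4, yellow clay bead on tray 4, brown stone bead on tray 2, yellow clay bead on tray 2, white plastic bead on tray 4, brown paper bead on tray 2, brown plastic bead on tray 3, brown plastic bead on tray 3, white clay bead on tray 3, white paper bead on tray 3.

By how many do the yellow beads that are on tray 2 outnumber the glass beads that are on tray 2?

0

yellow beads on tray 2: 2.
glass beads on tray 2: 2.
2 − 2 = 0.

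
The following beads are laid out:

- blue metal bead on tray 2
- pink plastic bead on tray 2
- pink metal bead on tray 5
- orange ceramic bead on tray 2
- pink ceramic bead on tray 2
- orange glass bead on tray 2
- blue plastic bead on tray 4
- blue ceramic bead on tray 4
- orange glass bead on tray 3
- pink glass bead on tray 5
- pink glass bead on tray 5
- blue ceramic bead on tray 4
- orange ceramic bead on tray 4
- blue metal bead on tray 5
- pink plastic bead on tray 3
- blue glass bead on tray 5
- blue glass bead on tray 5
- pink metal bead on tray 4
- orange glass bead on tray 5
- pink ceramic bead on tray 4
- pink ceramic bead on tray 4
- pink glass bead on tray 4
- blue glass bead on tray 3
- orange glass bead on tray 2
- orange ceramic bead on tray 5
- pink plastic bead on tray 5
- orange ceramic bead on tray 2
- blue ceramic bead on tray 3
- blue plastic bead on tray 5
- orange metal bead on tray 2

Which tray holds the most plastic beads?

tray 5

Counts by tray (restricted to plastic beads): tray 5→2, tray 4→1, tray 2→1, tray 3→1.
The maximum is 2, held uniquely by tray 5.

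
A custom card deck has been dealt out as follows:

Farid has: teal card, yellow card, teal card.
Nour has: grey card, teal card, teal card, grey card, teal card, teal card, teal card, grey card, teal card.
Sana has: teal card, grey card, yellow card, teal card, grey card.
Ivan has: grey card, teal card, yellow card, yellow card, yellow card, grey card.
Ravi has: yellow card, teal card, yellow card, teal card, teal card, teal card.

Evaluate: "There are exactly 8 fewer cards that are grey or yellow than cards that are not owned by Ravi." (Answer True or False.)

There are 14 cards that are grey or yellow.
Count of cards that are not owned by Ravi: 23.
The claim requires 23 − 14 (= 9) to equal 8, which does not hold.

False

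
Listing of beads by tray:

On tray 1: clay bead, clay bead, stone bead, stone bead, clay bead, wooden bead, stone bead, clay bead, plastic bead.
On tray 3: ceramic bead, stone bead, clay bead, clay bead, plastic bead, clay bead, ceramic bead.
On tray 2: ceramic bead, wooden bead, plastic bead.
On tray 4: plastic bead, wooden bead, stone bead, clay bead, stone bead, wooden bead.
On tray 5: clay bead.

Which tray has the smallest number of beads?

Counts by tray: tray 1→9, tray 3→7, tray 4→6, tray 2→3, tray 5→1.
The minimum is 1, held uniquely by tray 5.

tray 5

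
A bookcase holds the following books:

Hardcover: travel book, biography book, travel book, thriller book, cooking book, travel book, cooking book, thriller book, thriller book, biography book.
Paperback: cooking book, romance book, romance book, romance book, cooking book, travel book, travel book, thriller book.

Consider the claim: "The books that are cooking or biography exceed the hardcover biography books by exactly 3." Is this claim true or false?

False

|books that are cooking or biography| = 6.
|hardcover biography books| = 2.
The claim requires 6 − 2 (= 4) to equal 3, which does not hold.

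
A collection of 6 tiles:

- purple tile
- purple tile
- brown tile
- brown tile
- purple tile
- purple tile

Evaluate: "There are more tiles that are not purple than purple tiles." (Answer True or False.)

False

tiles that are not purple: 2.
purple tiles: 4.
The claim requires 2 > 4, which does not hold.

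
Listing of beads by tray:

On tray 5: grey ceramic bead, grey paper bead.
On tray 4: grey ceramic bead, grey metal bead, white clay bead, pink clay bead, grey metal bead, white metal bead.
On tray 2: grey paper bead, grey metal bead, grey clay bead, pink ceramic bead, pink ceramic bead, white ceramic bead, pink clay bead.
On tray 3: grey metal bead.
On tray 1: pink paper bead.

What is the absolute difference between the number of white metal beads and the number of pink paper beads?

white metal beads: 1. pink paper beads: 1.
|1 − 1| = 1 − 1 = 0.

0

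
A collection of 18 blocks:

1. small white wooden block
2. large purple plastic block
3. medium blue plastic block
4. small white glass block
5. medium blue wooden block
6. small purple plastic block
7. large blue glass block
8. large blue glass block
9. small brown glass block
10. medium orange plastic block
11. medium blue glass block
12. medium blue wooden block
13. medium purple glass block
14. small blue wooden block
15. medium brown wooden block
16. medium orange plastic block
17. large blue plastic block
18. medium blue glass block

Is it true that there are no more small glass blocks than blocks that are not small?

True

small glass blocks: 2.
blocks that are not small: 13.
The claim requires 2 ≤ 13, which holds.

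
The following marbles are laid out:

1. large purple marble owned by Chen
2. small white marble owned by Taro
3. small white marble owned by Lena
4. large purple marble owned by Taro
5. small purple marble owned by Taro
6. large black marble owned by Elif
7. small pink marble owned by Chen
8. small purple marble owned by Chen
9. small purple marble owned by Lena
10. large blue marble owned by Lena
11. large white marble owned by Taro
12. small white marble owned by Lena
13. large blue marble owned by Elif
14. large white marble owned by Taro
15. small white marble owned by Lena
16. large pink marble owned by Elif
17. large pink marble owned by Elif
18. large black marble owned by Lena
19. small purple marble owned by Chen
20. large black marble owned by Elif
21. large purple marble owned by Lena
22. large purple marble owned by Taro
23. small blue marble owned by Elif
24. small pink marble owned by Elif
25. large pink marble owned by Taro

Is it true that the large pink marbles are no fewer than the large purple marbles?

False

There are 3 large pink marbles.
There are 4 large purple marbles.
The claim requires 3 ≥ 4, which does not hold.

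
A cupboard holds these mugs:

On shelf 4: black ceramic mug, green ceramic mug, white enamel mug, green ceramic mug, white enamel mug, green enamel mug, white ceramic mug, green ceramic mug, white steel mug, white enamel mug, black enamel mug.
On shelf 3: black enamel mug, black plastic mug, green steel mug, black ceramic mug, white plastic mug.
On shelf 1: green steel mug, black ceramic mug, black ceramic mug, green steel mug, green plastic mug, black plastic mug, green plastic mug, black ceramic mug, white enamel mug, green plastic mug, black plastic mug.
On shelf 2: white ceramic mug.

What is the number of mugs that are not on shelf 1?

Total mugs: 28; with the excluded value: 11; remaining 28 − 11 = 17.

17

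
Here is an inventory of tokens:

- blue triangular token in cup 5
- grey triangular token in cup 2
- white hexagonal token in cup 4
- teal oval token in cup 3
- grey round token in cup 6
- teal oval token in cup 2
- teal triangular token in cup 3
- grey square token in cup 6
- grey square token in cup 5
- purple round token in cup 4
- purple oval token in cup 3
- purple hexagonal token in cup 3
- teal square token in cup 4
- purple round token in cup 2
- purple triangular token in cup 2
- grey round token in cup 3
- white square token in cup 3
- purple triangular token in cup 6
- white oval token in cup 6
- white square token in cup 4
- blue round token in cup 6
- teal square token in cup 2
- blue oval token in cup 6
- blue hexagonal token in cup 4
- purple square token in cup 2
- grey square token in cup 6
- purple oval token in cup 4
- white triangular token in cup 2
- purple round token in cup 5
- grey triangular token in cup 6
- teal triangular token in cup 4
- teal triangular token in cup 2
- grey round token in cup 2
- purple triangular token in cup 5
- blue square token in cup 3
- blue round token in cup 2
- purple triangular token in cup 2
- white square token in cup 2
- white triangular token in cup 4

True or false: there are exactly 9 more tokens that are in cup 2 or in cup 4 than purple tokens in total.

tokens in cup 2 or in cup 4: 20.
purple tokens: 11.
The claim requires 20 − 11 (= 9) to equal 9, which holds.

True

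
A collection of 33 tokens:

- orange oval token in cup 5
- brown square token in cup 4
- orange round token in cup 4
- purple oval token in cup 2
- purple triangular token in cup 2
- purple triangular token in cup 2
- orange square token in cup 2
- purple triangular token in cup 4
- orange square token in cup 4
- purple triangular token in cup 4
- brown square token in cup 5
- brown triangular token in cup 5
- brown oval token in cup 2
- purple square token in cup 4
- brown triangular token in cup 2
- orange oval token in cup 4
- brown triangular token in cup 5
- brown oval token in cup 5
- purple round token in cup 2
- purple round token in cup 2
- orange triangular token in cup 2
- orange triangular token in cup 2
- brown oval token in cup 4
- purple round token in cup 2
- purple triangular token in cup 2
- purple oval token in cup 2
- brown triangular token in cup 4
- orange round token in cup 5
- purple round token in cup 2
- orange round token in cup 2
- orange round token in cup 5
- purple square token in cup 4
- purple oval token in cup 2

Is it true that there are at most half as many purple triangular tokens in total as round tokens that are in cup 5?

False

|purple triangular tokens| = 5.
|round tokens in cup 5| = 2.
The claim requires 2 × 5 = 10 ≤ 2, which does not hold.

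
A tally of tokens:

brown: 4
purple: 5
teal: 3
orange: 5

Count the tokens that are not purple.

12

Total tokens: 17; with the excluded value: 5; remaining 17 − 5 = 12.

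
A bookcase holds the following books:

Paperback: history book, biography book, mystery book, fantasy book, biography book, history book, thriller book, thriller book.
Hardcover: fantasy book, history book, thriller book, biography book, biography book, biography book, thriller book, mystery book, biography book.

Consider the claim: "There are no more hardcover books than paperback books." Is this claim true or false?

|hardcover books| = 9.
|paperback books| = 8.
The claim requires 9 ≤ 8, which does not hold.

False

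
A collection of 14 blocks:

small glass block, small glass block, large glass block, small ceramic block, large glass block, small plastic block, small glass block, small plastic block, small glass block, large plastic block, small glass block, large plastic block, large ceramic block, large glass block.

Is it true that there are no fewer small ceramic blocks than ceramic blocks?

False

|small ceramic blocks| = 1.
|ceramic blocks| = 2.
The claim requires 1 ≥ 2, which does not hold.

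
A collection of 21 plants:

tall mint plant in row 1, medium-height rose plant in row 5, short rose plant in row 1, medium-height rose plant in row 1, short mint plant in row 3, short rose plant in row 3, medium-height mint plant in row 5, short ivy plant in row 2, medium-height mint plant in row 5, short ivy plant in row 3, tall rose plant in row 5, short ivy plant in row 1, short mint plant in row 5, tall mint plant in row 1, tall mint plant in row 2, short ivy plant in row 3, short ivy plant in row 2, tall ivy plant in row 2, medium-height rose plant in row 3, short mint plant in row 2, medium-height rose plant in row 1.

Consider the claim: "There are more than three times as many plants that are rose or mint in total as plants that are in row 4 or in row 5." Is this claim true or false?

False

plants that are rose or mint: 15.
plants in row 4 or in row 5: 5.
The claim requires 15 > 3 × 5 = 15, which does not hold.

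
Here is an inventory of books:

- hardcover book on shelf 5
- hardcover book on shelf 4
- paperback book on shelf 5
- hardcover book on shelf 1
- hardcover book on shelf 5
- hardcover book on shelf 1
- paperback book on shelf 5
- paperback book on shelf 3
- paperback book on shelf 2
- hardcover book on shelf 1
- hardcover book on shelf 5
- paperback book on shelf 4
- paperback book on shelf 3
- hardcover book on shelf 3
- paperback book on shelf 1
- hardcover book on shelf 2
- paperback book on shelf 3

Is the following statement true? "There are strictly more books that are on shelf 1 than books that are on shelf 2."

True

|books on shelf 1| = 4.
|books on shelf 2| = 2.
The claim requires 4 > 2, which holds.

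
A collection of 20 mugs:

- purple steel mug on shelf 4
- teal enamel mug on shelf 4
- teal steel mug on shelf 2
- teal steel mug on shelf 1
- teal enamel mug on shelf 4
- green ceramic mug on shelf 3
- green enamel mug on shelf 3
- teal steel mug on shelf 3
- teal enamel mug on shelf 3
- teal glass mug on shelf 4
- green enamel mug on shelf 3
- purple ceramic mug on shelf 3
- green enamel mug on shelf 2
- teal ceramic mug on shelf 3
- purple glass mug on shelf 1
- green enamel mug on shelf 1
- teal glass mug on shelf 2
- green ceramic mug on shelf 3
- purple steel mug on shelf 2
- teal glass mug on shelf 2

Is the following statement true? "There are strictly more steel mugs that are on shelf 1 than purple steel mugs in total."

steel mugs on shelf 1: 1.
purple steel mugs: 2.
The claim requires 1 > 2, which does not hold.

False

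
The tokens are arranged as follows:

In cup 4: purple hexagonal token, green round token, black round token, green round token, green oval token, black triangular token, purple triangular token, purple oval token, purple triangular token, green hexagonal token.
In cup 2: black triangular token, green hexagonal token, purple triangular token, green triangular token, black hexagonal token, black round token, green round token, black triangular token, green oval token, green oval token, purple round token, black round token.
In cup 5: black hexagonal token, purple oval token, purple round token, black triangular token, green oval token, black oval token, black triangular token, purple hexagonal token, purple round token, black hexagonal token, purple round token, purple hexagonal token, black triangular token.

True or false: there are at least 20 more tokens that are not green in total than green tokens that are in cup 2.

tokens that are not green: 25.
green tokens in cup 2: 5.
The claim requires 25 − 5 = 20 ≥ 20, which holds.

True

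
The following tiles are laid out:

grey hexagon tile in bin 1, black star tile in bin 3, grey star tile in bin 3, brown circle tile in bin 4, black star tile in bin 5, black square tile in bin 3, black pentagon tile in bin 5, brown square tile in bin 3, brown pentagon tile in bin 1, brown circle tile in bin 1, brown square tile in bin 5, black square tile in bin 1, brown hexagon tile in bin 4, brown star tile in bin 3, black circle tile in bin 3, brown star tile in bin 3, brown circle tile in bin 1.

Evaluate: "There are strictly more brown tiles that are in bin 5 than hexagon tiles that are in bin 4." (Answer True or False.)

False

There is 1 brown tile in bin 5.
There is 1 hexagon tile in bin 4.
The claim requires 1 > 1, which does not hold.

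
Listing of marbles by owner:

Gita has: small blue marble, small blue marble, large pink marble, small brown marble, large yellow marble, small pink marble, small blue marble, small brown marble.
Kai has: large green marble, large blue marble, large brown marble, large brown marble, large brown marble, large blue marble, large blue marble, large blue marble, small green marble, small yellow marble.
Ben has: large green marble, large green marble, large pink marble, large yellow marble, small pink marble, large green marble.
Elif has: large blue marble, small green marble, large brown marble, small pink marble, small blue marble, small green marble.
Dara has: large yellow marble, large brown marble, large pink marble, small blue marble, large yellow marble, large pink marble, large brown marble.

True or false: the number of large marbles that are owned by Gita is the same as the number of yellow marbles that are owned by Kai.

|large marbles owned by Gita| = 2.
|yellow marbles owned by Kai| = 1.
The claim requires 2 = 1, which does not hold.

False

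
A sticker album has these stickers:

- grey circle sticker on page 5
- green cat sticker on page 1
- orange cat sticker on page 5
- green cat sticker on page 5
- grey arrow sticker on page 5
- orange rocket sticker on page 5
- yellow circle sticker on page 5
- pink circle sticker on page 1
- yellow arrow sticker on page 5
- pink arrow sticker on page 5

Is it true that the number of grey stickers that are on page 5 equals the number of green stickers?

True

There are 2 grey stickers on page 5.
There are 2 green stickers.
The claim requires 2 = 2, which holds.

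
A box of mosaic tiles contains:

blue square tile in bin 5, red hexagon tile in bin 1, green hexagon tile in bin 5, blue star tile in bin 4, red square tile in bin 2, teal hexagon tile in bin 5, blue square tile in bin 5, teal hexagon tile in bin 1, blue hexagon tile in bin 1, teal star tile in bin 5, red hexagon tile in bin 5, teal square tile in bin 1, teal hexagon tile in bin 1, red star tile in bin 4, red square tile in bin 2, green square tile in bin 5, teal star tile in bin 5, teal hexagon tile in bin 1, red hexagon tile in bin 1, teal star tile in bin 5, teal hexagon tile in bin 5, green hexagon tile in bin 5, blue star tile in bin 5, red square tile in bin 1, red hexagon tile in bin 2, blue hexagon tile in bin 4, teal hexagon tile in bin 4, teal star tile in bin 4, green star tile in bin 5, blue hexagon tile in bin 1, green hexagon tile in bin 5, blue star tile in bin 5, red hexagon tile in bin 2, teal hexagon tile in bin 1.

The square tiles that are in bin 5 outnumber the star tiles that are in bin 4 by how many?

0

square tiles in bin 5: 3.
star tiles in bin 4: 3.
3 − 3 = 0.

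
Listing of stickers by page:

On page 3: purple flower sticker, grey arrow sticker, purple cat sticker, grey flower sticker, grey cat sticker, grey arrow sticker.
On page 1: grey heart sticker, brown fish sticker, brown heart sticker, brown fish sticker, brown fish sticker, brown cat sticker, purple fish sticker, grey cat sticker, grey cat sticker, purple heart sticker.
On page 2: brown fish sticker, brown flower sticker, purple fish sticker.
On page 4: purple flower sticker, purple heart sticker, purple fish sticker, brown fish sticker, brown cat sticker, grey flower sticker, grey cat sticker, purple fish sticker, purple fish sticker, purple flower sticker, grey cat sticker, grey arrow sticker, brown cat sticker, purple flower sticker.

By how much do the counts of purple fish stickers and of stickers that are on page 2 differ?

purple fish stickers: 5. stickers on page 2: 3.
|5 − 3| = 5 − 3 = 2.

2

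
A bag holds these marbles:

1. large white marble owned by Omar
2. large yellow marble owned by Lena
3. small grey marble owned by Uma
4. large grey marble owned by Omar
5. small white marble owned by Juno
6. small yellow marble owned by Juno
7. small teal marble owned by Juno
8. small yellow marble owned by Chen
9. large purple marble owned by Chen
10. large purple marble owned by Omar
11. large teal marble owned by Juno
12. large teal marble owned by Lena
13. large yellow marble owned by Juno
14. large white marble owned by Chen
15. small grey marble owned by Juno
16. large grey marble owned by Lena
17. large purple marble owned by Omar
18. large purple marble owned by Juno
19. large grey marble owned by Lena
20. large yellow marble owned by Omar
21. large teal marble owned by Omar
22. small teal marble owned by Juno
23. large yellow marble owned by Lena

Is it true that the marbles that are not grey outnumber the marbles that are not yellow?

True

There are 18 marbles that are not grey.
There are 17 marbles that are not yellow.
The claim requires 18 > 17, which holds.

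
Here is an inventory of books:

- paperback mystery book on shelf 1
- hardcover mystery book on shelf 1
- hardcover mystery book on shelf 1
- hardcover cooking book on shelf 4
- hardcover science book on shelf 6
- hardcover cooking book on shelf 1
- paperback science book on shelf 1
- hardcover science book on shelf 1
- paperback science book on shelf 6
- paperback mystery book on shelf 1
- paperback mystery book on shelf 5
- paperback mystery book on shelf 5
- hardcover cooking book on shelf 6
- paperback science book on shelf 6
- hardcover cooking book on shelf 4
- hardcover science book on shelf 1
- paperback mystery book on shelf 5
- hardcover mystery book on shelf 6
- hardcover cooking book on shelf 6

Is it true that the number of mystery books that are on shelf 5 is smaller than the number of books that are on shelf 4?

|mystery books on shelf 5| = 3.
|books on shelf 4| = 2.
The claim requires 3 < 2, which does not hold.

False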